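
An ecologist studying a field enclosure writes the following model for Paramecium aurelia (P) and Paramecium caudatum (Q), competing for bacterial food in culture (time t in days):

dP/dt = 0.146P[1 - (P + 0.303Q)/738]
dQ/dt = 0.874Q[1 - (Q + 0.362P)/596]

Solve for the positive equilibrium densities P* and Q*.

Setting both brackets to zero gives the nullclines P + 0.303Q = 738 and 0.362P + Q = 596.
Substituting Q = 596 - 0.362P into the first: P(1 - 0.303·0.362) = 738 - 0.303·596.
So P* = 557/0.89 = 626, and then Q* = 596 - 0.362·626 = 369.

P* ≈ 626, Q* ≈ 369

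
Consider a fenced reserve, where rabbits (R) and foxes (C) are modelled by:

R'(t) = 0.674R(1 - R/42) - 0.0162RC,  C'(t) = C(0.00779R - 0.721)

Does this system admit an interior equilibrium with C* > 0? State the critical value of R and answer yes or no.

Threshold R = 92.6; K < 92.6, so no, the predator goes extinct.

The predator equation gives dC/dt > 0 only when R > 0.721/0.00779 = 92.6.
Without the predator, R → K = 42. Since 42 < 92.6, the predator cannot invade.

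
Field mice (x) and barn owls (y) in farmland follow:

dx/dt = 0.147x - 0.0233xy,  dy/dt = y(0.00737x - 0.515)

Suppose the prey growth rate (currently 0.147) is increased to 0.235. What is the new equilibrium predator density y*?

At the interior fixed point, setting dx/dt = 0 with x > 0 fixes y* = (prey growth rate)/(xy coefficient) — independent of the other coefficients.
With the change, y* = 0.235/0.0233 = 10.1; it rises from 6.31.

y* ≈ 10.1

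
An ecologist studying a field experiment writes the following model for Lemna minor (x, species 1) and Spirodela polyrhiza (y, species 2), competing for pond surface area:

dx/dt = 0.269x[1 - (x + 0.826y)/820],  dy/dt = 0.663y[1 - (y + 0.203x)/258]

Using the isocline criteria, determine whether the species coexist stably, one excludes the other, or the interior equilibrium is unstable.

stable coexistence

Compare the nullcline intercepts: K1/α12 = 820/0.826 = 993 > K2 = 258; K2/α21 = 258/0.203 = 1270 > K1 = 820.
Since both inequalities hold, each species can invade when rare, so the interior equilibrium is stable.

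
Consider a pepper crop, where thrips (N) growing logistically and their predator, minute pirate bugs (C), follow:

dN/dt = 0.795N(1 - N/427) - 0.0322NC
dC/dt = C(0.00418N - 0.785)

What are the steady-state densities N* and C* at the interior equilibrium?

N* ≈ 188, C* ≈ 13.8

From dC/dt = 0 with C > 0: 0.00418N* = 0.785, so N* = 188.
Substitute into dN/dt = 0: 0.795(1 - 188/427) = 0.0322C*.
The bracket is 0.56, giving C* = 0.445/0.0322 = 13.8.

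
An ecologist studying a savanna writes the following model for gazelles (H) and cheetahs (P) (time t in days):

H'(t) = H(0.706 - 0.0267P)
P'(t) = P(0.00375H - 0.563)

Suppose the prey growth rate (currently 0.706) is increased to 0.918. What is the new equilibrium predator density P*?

At the interior fixed point, setting dH/dt = 0 with H > 0 fixes P* = (prey growth rate)/(HP coefficient) — independent of the other coefficients.
With the change, P* = 0.918/0.0267 = 34.4; it rises from 26.4.

P* ≈ 34.4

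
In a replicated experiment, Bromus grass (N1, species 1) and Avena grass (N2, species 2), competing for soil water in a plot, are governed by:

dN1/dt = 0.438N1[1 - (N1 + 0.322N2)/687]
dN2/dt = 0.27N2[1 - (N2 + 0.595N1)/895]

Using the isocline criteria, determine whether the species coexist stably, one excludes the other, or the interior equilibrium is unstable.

stable coexistence

Compare the nullcline intercepts: K1/α12 = 687/0.322 = 2130 > K2 = 895; K2/α21 = 895/0.595 = 1500 > K1 = 687.
Since both inequalities hold, each species can invade when rare, so the interior equilibrium is stable.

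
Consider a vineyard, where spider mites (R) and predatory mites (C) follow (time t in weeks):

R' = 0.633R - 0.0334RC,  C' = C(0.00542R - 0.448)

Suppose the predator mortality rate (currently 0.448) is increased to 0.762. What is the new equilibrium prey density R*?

At the interior fixed point, setting dC/dt = 0 with C > 0 fixes R* = (predator death rate)/(RC coefficient) — independent of the other coefficients.
With the change, R* = 0.762/0.00542 = 141; it rises from 82.7.

R* ≈ 141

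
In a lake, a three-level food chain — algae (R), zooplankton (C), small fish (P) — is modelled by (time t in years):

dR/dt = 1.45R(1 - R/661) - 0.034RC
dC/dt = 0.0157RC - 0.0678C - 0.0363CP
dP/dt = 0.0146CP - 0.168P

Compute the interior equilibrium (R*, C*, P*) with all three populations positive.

R* ≈ 483, C* ≈ 11.5, P* ≈ 207

From dP/dt = 0: 0.0146C* = 0.168, so C* = 11.5.
From dR/dt = 0: 1.45(1 - R*/661) = 0.034·11.5, giving R* = 661·(1 - 0.27) = 483.
From dC/dt = 0: 0.0157·483 - 0.0678 = 0.0363P*, so P* = 7.51/0.0363 = 207.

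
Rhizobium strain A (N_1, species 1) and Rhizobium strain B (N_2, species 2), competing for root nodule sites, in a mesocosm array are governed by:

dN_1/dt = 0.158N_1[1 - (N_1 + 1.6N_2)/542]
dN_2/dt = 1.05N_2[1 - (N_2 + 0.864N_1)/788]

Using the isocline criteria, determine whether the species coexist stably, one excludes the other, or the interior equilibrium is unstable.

Compare the nullcline intercepts: K1/α12 = 542/1.6 = 339 < K2 = 788; K2/α21 = 788/0.864 = 912 > K1 = 542.
Since the inequalities point opposite ways, species 2 can invade but species 1 cannot.

species 2 excludes species 1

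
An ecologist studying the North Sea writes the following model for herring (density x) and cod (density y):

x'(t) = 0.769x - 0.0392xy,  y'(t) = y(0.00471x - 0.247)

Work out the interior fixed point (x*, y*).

Set dy/dt = 0 with y > 0: 0.00471x - 0.247 = 0, so x* = 0.247/0.00471 = 52.4.
Set dx/dt = 0 with x > 0: 0.769 - 0.0392y = 0, so y* = 0.769/0.0392 = 19.6.

x* ≈ 52.4, y* ≈ 19.6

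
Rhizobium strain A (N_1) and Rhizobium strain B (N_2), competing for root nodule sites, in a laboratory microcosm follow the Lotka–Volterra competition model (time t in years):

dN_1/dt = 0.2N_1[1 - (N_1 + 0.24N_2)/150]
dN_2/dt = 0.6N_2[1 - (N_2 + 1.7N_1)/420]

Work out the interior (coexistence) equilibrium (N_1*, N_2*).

N_1* ≈ 83.1, N_2* ≈ 279

Setting both brackets to zero gives the nullclines N_1 + 0.24N_2 = 150 and 1.7N_1 + N_2 = 420.
Substituting N_2 = 420 - 1.7N_1 into the first: N_1(1 - 0.24·1.7) = 150 - 0.24·420.
So N_1* = 49.2/0.592 = 83.1, and then N_2* = 420 - 1.7·83.1 = 279.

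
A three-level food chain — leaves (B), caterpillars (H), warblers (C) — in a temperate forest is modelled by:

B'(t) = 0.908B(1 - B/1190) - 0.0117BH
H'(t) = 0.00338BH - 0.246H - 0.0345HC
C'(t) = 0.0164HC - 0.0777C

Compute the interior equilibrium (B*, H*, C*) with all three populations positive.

B* ≈ 1120, H* ≈ 4.74, C* ≈ 102

From dC/dt = 0: 0.0164H* = 0.0777, so H* = 4.74.
From dB/dt = 0: 0.908(1 - B*/1190) = 0.0117·4.74, giving B* = 1190·(1 - 0.061) = 1120.
From dH/dt = 0: 0.00338·1120 - 0.246 = 0.0345C*, so C* = 3.53/0.0345 = 102.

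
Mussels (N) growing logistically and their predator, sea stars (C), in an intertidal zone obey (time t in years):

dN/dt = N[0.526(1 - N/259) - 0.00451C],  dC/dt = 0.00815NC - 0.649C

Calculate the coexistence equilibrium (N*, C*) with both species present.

From dC/dt = 0 with C > 0: 0.00815N* = 0.649, so N* = 79.6.
Substitute into dN/dt = 0: 0.526(1 - 79.6/259) = 0.00451C*.
The bracket is 0.693, giving C* = 0.364/0.00451 = 80.8.

N* ≈ 79.6, C* ≈ 80.8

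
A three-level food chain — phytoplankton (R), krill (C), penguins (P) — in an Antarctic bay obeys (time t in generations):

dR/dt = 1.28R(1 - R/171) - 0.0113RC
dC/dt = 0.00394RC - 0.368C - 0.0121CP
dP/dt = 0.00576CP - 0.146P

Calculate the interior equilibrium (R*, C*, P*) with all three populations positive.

From dP/dt = 0: 0.00576C* = 0.146, so C* = 25.3.
From dR/dt = 0: 1.28(1 - R*/171) = 0.0113·25.3, giving R* = 171·(1 - 0.224) = 133.
From dC/dt = 0: 0.00394·133 - 0.368 = 0.0121P*, so P* = 0.155/0.0121 = 12.8.

R* ≈ 133, C* ≈ 25.3, P* ≈ 12.8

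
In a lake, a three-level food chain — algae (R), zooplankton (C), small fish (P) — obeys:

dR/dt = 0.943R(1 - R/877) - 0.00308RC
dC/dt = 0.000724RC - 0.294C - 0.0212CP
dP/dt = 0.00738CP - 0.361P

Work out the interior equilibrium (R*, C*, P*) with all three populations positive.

R* ≈ 737, C* ≈ 48.9, P* ≈ 11.3

From dP/dt = 0: 0.00738C* = 0.361, so C* = 48.9.
From dR/dt = 0: 0.943(1 - R*/877) = 0.00308·48.9, giving R* = 877·(1 - 0.16) = 737.
From dC/dt = 0: 0.000724·737 - 0.294 = 0.0212P*, so P* = 0.24/0.0212 = 11.3.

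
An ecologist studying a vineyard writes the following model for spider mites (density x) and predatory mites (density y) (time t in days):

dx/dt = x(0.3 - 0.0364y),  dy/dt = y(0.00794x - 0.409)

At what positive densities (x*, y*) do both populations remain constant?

x* ≈ 51.5, y* ≈ 8.24

Set dy/dt = 0 with y > 0: 0.00794x - 0.409 = 0, so x* = 0.409/0.00794 = 51.5.
Set dx/dt = 0 with x > 0: 0.3 - 0.0364y = 0, so y* = 0.3/0.0364 = 8.24.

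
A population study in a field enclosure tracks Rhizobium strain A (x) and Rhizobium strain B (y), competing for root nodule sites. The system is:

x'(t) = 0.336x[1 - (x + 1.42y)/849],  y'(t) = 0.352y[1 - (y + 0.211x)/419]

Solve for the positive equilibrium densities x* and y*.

Setting both brackets to zero gives the nullclines x + 1.42y = 849 and 0.211x + y = 419.
Substituting y = 419 - 0.211x into the first: x(1 - 1.42·0.211) = 849 - 1.42·419.
So x* = 254/0.7 = 363, and then y* = 419 - 0.211·363 = 342.

x* ≈ 363, y* ≈ 342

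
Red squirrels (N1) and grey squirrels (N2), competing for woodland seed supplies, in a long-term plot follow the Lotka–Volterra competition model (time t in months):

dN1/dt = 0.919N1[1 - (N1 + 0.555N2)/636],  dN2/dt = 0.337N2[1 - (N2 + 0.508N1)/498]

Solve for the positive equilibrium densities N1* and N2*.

Setting both brackets to zero gives the nullclines N1 + 0.555N2 = 636 and 0.508N1 + N2 = 498.
Substituting N2 = 498 - 0.508N1 into the first: N1(1 - 0.555·0.508) = 636 - 0.555·498.
So N1* = 360/0.718 = 501, and then N2* = 498 - 0.508·501 = 244.

N1* ≈ 501, N2* ≈ 244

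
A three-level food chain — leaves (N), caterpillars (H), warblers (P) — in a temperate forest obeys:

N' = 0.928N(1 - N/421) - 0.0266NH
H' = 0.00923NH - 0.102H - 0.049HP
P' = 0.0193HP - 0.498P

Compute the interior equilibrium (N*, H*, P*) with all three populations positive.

N* ≈ 110, H* ≈ 25.8, P* ≈ 18.6

From dP/dt = 0: 0.0193H* = 0.498, so H* = 25.8.
From dN/dt = 0: 0.928(1 - N*/421) = 0.0266·25.8, giving N* = 421·(1 - 0.74) = 110.
From dH/dt = 0: 0.00923·110 - 0.102 = 0.049P*, so P* = 0.91/0.049 = 18.6.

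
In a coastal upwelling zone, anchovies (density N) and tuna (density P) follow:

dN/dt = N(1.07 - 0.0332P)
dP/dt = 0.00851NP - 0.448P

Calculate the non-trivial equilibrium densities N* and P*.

Set dP/dt = 0 with P > 0: 0.00851N - 0.448 = 0, so N* = 0.448/0.00851 = 52.6.
Set dN/dt = 0 with N > 0: 1.07 - 0.0332P = 0, so P* = 1.07/0.0332 = 32.2.

N* ≈ 52.6, P* ≈ 32.2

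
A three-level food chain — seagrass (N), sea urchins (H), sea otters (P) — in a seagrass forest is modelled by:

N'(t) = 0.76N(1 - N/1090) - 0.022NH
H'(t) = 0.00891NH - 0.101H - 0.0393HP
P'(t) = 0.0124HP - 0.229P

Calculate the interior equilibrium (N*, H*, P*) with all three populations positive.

N* ≈ 507, H* ≈ 18.5, P* ≈ 112

From dP/dt = 0: 0.0124H* = 0.229, so H* = 18.5.
From dN/dt = 0: 0.76(1 - N*/1090) = 0.022·18.5, giving N* = 1090·(1 - 0.535) = 507.
From dH/dt = 0: 0.00891·507 - 0.101 = 0.0393P*, so P* = 4.42/0.0393 = 112.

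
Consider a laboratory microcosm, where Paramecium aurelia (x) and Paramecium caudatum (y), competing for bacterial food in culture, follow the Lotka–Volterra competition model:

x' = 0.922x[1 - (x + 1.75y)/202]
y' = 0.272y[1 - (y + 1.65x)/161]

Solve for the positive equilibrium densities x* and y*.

x* ≈ 42.3, y* ≈ 91.3

Setting both brackets to zero gives the nullclines x + 1.75y = 202 and 1.65x + y = 161.
Substituting y = 161 - 1.65x into the first: x(1 - 1.75·1.65) = 202 - 1.75·161.
So x* = -79.8/-1.89 = 42.3, and then y* = 161 - 1.65·42.3 = 91.3.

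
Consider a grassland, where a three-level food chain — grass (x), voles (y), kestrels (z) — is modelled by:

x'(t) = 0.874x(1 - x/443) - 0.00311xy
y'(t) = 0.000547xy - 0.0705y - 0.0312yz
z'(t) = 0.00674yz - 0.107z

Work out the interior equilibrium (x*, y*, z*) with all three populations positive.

From dz/dt = 0: 0.00674y* = 0.107, so y* = 15.9.
From dx/dt = 0: 0.874(1 - x*/443) = 0.00311·15.9, giving x* = 443·(1 - 0.0565) = 418.
From dy/dt = 0: 0.000547·418 - 0.0705 = 0.0312z*, so z* = 0.158/0.0312 = 5.07.

x* ≈ 418, y* ≈ 15.9, z* ≈ 5.07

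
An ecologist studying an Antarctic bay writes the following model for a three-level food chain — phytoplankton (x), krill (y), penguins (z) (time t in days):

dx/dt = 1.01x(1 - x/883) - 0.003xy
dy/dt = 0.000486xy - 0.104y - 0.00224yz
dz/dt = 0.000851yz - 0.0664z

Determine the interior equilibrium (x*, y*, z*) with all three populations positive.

From dz/dt = 0: 0.000851y* = 0.0664, so y* = 78.
From dx/dt = 0: 1.01(1 - x*/883) = 0.003·78, giving x* = 883·(1 - 0.232) = 678.
From dy/dt = 0: 0.000486·678 - 0.104 = 0.00224z*, so z* = 0.226/0.00224 = 101.

x* ≈ 678, y* ≈ 78, z* ≈ 101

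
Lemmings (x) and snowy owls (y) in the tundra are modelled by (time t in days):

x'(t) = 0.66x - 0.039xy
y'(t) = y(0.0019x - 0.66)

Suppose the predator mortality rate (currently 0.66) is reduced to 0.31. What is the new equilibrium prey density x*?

x* ≈ 163

At the interior fixed point, setting dy/dt = 0 with y > 0 fixes x* = (predator death rate)/(xy coefficient) — independent of the other coefficients.
With the change, x* = 0.31/0.0019 = 163; it falls from 347.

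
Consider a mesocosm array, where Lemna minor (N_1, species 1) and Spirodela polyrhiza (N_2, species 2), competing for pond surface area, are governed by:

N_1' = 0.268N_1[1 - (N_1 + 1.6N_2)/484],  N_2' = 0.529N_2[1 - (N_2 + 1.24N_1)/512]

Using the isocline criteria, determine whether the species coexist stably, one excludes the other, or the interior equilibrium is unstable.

Compare the nullcline intercepts: K1/α12 = 484/1.6 = 302 < K2 = 512; K2/α21 = 512/1.24 = 413 < K1 = 484.
Since both are reversed, neither can invade when rare; the interior point is a saddle.

unstable coexistence (outcome depends on initial conditions)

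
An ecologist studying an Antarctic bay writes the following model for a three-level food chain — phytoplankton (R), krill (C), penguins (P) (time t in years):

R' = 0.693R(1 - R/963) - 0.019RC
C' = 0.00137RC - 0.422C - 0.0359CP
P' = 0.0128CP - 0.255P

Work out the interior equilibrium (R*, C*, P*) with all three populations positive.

From dP/dt = 0: 0.0128C* = 0.255, so C* = 19.9.
From dR/dt = 0: 0.693(1 - R*/963) = 0.019·19.9, giving R* = 963·(1 - 0.546) = 437.
From dC/dt = 0: 0.00137·437 - 0.422 = 0.0359P*, so P* = 0.177/0.0359 = 4.92.

R* ≈ 437, C* ≈ 19.9, P* ≈ 4.92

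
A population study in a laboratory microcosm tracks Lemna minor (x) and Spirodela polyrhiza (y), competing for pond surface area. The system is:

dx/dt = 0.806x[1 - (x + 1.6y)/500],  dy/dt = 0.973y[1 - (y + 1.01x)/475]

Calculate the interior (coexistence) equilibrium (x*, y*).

x* ≈ 422, y* ≈ 48.7

Setting both brackets to zero gives the nullclines x + 1.6y = 500 and 1.01x + y = 475.
Substituting y = 475 - 1.01x into the first: x(1 - 1.6·1.01) = 500 - 1.6·475.
So x* = -260/-0.616 = 422, and then y* = 475 - 1.01·422 = 48.7.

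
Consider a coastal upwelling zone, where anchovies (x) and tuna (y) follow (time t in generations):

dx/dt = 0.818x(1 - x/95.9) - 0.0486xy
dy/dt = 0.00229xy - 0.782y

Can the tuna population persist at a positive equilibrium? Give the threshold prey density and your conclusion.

The predator equation gives dy/dt > 0 only when x > 0.782/0.00229 = 341.
Without the predator, x → K = 95.9. Since 95.9 < 341, the predator cannot invade.

Threshold x = 341; K < 341, so no, the predator goes extinct.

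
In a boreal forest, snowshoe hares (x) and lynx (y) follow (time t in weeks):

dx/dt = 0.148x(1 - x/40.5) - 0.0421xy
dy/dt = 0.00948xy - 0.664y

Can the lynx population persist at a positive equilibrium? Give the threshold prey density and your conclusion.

The predator equation gives dy/dt > 0 only when x > 0.664/0.00948 = 70.
Without the predator, x → K = 40.5. Since 40.5 < 70, the predator cannot invade.

Threshold x = 70; K < 70, so no, the predator goes extinct.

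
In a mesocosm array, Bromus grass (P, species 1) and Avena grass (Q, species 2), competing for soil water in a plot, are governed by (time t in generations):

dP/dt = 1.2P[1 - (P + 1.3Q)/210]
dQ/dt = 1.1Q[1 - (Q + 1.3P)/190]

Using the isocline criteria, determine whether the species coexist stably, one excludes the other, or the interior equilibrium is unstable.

Compare the nullcline intercepts: K1/α12 = 210/1.3 = 162 < K2 = 190; K2/α21 = 190/1.3 = 146 < K1 = 210.
Since both are reversed, neither can invade when rare; the interior point is a saddle.

unstable coexistence (outcome depends on initial conditions)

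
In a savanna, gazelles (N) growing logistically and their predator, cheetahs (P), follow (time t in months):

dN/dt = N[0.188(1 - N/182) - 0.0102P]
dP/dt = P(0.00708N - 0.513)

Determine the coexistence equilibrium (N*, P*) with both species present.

From dP/dt = 0 with P > 0: 0.00708N* = 0.513, so N* = 72.5.
Substitute into dN/dt = 0: 0.188(1 - 72.5/182) = 0.0102P*.
The bracket is 0.602, giving P* = 0.113/0.0102 = 11.1.

N* ≈ 72.5, P* ≈ 11.1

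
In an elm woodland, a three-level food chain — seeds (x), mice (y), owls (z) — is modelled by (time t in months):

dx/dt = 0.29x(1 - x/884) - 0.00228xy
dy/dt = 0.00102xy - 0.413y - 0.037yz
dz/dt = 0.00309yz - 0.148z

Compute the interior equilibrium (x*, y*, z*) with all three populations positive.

x* ≈ 551, y* ≈ 47.9, z* ≈ 4.03

From dz/dt = 0: 0.00309y* = 0.148, so y* = 47.9.
From dx/dt = 0: 0.29(1 - x*/884) = 0.00228·47.9, giving x* = 884·(1 - 0.377) = 551.
From dy/dt = 0: 0.00102·551 - 0.413 = 0.037z*, so z* = 0.149/0.037 = 4.03.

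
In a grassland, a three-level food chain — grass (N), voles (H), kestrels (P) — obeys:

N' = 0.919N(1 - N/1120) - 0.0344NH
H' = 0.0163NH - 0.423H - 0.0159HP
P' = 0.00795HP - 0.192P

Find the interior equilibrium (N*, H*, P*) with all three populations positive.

N* ≈ 107, H* ≈ 24.2, P* ≈ 83.6

From dP/dt = 0: 0.00795H* = 0.192, so H* = 24.2.
From dN/dt = 0: 0.919(1 - N*/1120) = 0.0344·24.2, giving N* = 1120·(1 - 0.904) = 107.
From dH/dt = 0: 0.0163·107 - 0.423 = 0.0159P*, so P* = 1.33/0.0159 = 83.6.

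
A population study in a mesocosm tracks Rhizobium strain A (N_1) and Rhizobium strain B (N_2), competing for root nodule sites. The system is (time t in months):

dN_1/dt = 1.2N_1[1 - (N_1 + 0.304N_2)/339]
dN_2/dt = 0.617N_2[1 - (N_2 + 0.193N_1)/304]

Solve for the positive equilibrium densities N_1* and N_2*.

N_1* ≈ 262, N_2* ≈ 253

Setting both brackets to zero gives the nullclines N_1 + 0.304N_2 = 339 and 0.193N_1 + N_2 = 304.
Substituting N_2 = 304 - 0.193N_1 into the first: N_1(1 - 0.304·0.193) = 339 - 0.304·304.
So N_1* = 247/0.941 = 262, and then N_2* = 304 - 0.193·262 = 253.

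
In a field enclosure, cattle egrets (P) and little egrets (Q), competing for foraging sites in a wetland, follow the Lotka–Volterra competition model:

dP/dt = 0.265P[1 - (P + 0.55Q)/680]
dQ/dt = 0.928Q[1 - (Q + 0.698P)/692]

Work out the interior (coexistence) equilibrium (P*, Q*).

P* ≈ 486, Q* ≈ 353

Setting both brackets to zero gives the nullclines P + 0.55Q = 680 and 0.698P + Q = 692.
Substituting Q = 692 - 0.698P into the first: P(1 - 0.55·0.698) = 680 - 0.55·692.
So P* = 299/0.616 = 486, and then Q* = 692 - 0.698·486 = 353.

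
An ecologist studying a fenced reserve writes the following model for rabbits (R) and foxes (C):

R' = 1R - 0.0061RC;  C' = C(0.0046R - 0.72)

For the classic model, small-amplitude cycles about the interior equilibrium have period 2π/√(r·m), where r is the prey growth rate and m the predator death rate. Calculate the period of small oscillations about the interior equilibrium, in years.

T ≈ 7.4 years

Here r = 1 and m = 0.72, so r·m = 0.72.
ω = √0.72 = 0.849 per year, hence T = 2π/ω ≈ 7.4 years.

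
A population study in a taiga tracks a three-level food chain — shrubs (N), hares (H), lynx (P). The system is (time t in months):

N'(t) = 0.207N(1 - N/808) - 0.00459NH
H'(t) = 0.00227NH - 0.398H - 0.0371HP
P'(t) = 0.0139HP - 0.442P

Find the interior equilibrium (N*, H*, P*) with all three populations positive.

N* ≈ 238, H* ≈ 31.8, P* ≈ 3.85

From dP/dt = 0: 0.0139H* = 0.442, so H* = 31.8.
From dN/dt = 0: 0.207(1 - N*/808) = 0.00459·31.8, giving N* = 808·(1 - 0.705) = 238.
From dH/dt = 0: 0.00227·238 - 0.398 = 0.0371P*, so P* = 0.143/0.0371 = 3.85.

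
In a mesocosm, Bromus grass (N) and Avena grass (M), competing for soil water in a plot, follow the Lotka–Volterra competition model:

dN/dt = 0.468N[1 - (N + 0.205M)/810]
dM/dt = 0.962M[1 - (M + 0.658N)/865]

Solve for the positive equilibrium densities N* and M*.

N* ≈ 731, M* ≈ 384

Setting both brackets to zero gives the nullclines N + 0.205M = 810 and 0.658N + M = 865.
Substituting M = 865 - 0.658N into the first: N(1 - 0.205·0.658) = 810 - 0.205·865.
So N* = 633/0.865 = 731, and then M* = 865 - 0.658·731 = 384.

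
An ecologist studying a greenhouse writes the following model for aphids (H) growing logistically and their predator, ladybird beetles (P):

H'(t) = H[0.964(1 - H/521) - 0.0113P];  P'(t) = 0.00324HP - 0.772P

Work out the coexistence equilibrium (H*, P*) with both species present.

H* ≈ 238, P* ≈ 46.3

From dP/dt = 0 with P > 0: 0.00324H* = 0.772, so H* = 238.
Substitute into dH/dt = 0: 0.964(1 - 238/521) = 0.0113P*.
The bracket is 0.543, giving P* = 0.523/0.0113 = 46.3.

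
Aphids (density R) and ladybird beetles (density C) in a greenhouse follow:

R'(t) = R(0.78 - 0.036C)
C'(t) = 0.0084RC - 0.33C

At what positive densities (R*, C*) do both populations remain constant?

R* ≈ 39.3, C* ≈ 21.7

Set dC/dt = 0 with C > 0: 0.0084R - 0.33 = 0, so R* = 0.33/0.0084 = 39.3.
Set dR/dt = 0 with R > 0: 0.78 - 0.036C = 0, so C* = 0.78/0.036 = 21.7.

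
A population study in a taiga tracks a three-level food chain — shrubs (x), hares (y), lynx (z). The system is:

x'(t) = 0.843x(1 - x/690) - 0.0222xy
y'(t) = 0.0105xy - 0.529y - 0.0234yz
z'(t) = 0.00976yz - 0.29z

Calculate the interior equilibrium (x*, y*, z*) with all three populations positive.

x* ≈ 150, y* ≈ 29.7, z* ≈ 44.7

From dz/dt = 0: 0.00976y* = 0.29, so y* = 29.7.
From dx/dt = 0: 0.843(1 - x*/690) = 0.0222·29.7, giving x* = 690·(1 - 0.782) = 150.
From dy/dt = 0: 0.0105·150 - 0.529 = 0.0234z*, so z* = 1.05/0.0234 = 44.7.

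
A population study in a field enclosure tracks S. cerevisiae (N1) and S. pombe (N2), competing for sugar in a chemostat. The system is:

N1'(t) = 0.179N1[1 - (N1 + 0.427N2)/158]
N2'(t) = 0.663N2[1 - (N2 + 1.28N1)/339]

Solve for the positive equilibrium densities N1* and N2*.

Setting both brackets to zero gives the nullclines N1 + 0.427N2 = 158 and 1.28N1 + N2 = 339.
Substituting N2 = 339 - 1.28N1 into the first: N1(1 - 0.427·1.28) = 158 - 0.427·339.
So N1* = 13.2/0.453 = 29.2, and then N2* = 339 - 1.28·29.2 = 302.

N1* ≈ 29.2, N2* ≈ 302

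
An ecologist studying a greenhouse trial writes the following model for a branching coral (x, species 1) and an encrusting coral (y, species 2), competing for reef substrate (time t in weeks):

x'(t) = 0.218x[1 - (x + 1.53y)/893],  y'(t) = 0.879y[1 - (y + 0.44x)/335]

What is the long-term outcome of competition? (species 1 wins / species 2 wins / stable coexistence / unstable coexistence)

species 1 excludes species 2

Compare the nullcline intercepts: K1/α12 = 893/1.53 = 584 > K2 = 335; K2/α21 = 335/0.44 = 761 < K1 = 893.
Since the inequalities point opposite ways, species 1 can invade but species 2 cannot.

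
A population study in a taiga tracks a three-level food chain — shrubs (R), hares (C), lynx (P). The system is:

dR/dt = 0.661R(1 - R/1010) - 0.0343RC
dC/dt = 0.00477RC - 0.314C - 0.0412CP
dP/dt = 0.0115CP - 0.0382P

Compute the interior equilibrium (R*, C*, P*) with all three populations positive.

From dP/dt = 0: 0.0115C* = 0.0382, so C* = 3.32.
From dR/dt = 0: 0.661(1 - R*/1010) = 0.0343·3.32, giving R* = 1010·(1 - 0.172) = 836.
From dC/dt = 0: 0.00477·836 - 0.314 = 0.0412P*, so P* = 3.67/0.0412 = 89.2.

R* ≈ 836, C* ≈ 3.32, P* ≈ 89.2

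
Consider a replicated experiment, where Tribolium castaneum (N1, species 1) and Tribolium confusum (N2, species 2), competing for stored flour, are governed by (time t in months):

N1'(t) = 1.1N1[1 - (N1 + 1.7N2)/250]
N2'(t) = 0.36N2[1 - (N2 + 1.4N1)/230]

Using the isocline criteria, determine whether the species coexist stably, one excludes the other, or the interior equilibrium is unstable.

unstable coexistence (outcome depends on initial conditions)

Compare the nullcline intercepts: K1/α12 = 250/1.7 = 147 < K2 = 230; K2/α21 = 230/1.4 = 164 < K1 = 250.
Since both are reversed, neither can invade when rare; the interior point is a saddle.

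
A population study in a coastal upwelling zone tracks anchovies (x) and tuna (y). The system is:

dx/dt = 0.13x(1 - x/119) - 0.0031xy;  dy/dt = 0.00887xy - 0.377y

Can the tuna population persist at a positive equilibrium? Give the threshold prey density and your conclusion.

The predator equation gives dy/dt > 0 only when x > 0.377/0.00887 = 42.5.
Without the predator, x → K = 119. Since 119 > 42.5, the predator can invade and persist.

Threshold x = 42.5; K > 42.5, so yes, the predator persists.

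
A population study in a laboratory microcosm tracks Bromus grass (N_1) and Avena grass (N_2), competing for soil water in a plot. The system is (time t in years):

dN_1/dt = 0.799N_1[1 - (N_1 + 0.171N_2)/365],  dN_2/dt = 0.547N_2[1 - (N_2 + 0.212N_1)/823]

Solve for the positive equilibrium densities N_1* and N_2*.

N_1* ≈ 233, N_2* ≈ 774

Setting both brackets to zero gives the nullclines N_1 + 0.171N_2 = 365 and 0.212N_1 + N_2 = 823.
Substituting N_2 = 823 - 0.212N_1 into the first: N_1(1 - 0.171·0.212) = 365 - 0.171·823.
So N_1* = 224/0.964 = 233, and then N_2* = 823 - 0.212·233 = 774.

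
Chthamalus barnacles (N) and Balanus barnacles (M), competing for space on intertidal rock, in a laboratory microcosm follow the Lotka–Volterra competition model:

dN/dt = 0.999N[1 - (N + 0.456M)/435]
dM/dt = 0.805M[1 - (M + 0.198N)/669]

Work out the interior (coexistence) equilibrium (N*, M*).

Setting both brackets to zero gives the nullclines N + 0.456M = 435 and 0.198N + M = 669.
Substituting M = 669 - 0.198N into the first: N(1 - 0.456·0.198) = 435 - 0.456·669.
So N* = 130/0.91 = 143, and then M* = 669 - 0.198·143 = 641.

N* ≈ 143, M* ≈ 641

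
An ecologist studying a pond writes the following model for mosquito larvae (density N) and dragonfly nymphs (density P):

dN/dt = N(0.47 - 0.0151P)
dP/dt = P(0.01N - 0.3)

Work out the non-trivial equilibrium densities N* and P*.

N* ≈ 30, P* ≈ 31.1

Set dP/dt = 0 with P > 0: 0.01N - 0.3 = 0, so N* = 0.3/0.01 = 30.
Set dN/dt = 0 with N > 0: 0.47 - 0.0151P = 0, so P* = 0.47/0.0151 = 31.1.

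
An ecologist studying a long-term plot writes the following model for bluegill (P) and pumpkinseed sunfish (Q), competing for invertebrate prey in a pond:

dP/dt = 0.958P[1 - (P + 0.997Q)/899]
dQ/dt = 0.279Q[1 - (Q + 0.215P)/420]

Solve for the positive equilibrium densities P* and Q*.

Setting both brackets to zero gives the nullclines P + 0.997Q = 899 and 0.215P + Q = 420.
Substituting Q = 420 - 0.215P into the first: P(1 - 0.997·0.215) = 899 - 0.997·420.
So P* = 480/0.786 = 611, and then Q* = 420 - 0.215·611 = 289.

P* ≈ 611, Q* ≈ 289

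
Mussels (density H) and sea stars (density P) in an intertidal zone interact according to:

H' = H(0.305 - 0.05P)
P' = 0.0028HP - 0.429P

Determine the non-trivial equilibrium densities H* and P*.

Set dP/dt = 0 with P > 0: 0.0028H - 0.429 = 0, so H* = 0.429/0.0028 = 153.
Set dH/dt = 0 with H > 0: 0.305 - 0.05P = 0, so P* = 0.305/0.05 = 6.1.

H* ≈ 153, P* ≈ 6.1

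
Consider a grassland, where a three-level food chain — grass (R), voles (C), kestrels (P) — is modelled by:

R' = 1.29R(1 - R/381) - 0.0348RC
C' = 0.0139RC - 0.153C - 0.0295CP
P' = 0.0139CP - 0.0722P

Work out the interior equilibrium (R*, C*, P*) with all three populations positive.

From dP/dt = 0: 0.0139C* = 0.0722, so C* = 5.19.
From dR/dt = 0: 1.29(1 - R*/381) = 0.0348·5.19, giving R* = 381·(1 - 0.14) = 328.
From dC/dt = 0: 0.0139·328 - 0.153 = 0.0295P*, so P* = 4.4/0.0295 = 149.

R* ≈ 328, C* ≈ 5.19, P* ≈ 149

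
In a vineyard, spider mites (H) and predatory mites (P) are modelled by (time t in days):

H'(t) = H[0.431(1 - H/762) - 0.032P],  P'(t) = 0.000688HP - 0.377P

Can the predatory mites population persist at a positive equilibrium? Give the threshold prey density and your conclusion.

Threshold H = 548; K > 548, so yes, the predator persists.

The predator equation gives dP/dt > 0 only when H > 0.377/0.000688 = 548.
Without the predator, H → K = 762. Since 762 > 548, the predator can invade and persist.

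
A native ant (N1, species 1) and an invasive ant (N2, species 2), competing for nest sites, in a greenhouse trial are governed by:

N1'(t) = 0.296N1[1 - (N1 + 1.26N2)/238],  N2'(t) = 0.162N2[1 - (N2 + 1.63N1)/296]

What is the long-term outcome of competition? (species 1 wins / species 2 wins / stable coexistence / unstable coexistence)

unstable coexistence (outcome depends on initial conditions)

Compare the nullcline intercepts: K1/α12 = 238/1.26 = 189 < K2 = 296; K2/α21 = 296/1.63 = 182 < K1 = 238.
Since both are reversed, neither can invade when rare; the interior point is a saddle.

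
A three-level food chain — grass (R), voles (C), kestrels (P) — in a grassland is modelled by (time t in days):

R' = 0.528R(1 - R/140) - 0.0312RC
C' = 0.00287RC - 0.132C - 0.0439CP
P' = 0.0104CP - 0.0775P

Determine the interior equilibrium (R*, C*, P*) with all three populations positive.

R* ≈ 78.4, C* ≈ 7.45, P* ≈ 2.12

From dP/dt = 0: 0.0104C* = 0.0775, so C* = 7.45.
From dR/dt = 0: 0.528(1 - R*/140) = 0.0312·7.45, giving R* = 140·(1 - 0.44) = 78.4.
From dC/dt = 0: 0.00287·78.4 - 0.132 = 0.0439P*, so P* = 0.0929/0.0439 = 2.12.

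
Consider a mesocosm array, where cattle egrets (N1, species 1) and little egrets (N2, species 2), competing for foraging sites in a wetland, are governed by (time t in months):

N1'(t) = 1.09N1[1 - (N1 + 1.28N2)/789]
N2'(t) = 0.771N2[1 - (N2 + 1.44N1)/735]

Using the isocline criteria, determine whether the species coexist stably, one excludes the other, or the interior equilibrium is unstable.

Compare the nullcline intercepts: K1/α12 = 789/1.28 = 616 < K2 = 735; K2/α21 = 735/1.44 = 510 < K1 = 789.
Since both are reversed, neither can invade when rare; the interior point is a saddle.

unstable coexistence (outcome depends on initial conditions)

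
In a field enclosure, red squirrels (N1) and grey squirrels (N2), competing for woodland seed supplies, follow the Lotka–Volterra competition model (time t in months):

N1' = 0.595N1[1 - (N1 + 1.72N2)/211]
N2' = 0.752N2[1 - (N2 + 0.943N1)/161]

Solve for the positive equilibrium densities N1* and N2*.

Setting both brackets to zero gives the nullclines N1 + 1.72N2 = 211 and 0.943N1 + N2 = 161.
Substituting N2 = 161 - 0.943N1 into the first: N1(1 - 1.72·0.943) = 211 - 1.72·161.
So N1* = -65.9/-0.622 = 106, and then N2* = 161 - 0.943·106 = 61.1.

N1* ≈ 106, N2* ≈ 61.1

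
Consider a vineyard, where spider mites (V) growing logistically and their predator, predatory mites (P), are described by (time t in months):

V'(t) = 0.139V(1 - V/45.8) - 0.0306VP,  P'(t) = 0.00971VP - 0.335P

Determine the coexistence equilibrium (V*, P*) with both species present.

V* ≈ 34.5, P* ≈ 1.12

From dP/dt = 0 with P > 0: 0.00971V* = 0.335, so V* = 34.5.
Substitute into dV/dt = 0: 0.139(1 - 34.5/45.8) = 0.0306P*.
The bracket is 0.247, giving P* = 0.0343/0.0306 = 1.12.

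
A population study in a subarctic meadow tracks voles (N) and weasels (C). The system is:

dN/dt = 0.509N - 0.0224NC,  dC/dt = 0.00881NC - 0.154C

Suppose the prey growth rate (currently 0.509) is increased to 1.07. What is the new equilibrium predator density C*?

C* ≈ 47.8

At the interior fixed point, setting dN/dt = 0 with N > 0 fixes C* = (prey growth rate)/(NC coefficient) — independent of the other coefficients.
With the change, C* = 1.07/0.0224 = 47.8; it rises from 22.7.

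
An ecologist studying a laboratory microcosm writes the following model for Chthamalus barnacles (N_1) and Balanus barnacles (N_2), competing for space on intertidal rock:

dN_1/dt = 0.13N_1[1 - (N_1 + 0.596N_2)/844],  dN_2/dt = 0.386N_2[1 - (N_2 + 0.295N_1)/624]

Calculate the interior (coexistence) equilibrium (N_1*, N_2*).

Setting both brackets to zero gives the nullclines N_1 + 0.596N_2 = 844 and 0.295N_1 + N_2 = 624.
Substituting N_2 = 624 - 0.295N_1 into the first: N_1(1 - 0.596·0.295) = 844 - 0.596·624.
So N_1* = 472/0.824 = 573, and then N_2* = 624 - 0.295·573 = 455.

N_1* ≈ 573, N_2* ≈ 455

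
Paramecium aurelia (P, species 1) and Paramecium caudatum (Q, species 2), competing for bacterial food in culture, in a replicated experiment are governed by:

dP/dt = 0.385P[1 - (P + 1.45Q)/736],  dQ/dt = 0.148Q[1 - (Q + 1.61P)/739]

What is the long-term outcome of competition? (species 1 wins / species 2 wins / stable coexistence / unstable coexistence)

Compare the nullcline intercepts: K1/α12 = 736/1.45 = 508 < K2 = 739; K2/α21 = 739/1.61 = 459 < K1 = 736.
Since both are reversed, neither can invade when rare; the interior point is a saddle.

unstable coexistence (outcome depends on initial conditions)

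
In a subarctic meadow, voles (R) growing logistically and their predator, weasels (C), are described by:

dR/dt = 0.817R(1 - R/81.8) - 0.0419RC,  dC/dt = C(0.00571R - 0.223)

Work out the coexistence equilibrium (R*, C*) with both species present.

R* ≈ 39.1, C* ≈ 10.2

From dC/dt = 0 with C > 0: 0.00571R* = 0.223, so R* = 39.1.
Substitute into dR/dt = 0: 0.817(1 - 39.1/81.8) = 0.0419C*.
The bracket is 0.523, giving C* = 0.427/0.0419 = 10.2.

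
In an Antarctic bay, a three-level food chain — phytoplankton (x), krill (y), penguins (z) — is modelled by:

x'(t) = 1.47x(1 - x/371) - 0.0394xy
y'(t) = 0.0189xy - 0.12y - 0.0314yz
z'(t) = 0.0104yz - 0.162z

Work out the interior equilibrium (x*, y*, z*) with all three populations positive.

From dz/dt = 0: 0.0104y* = 0.162, so y* = 15.6.
From dx/dt = 0: 1.47(1 - x*/371) = 0.0394·15.6, giving x* = 371·(1 - 0.418) = 216.
From dy/dt = 0: 0.0189·216 - 0.12 = 0.0314z*, so z* = 3.96/0.0314 = 126.

x* ≈ 216, y* ≈ 15.6, z* ≈ 126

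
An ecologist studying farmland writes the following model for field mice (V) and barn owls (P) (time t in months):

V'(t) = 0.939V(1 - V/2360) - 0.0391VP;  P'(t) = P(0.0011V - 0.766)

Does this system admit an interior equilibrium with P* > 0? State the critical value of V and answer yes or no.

The predator equation gives dP/dt > 0 only when V > 0.766/0.0011 = 696.
Without the predator, V → K = 2360. Since 2360 > 696, the predator can invade and persist.

Threshold V = 696; K > 696, so yes, the predator persists.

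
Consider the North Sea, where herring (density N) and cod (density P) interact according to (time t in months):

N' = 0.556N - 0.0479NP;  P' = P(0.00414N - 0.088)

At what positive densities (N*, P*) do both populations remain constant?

Set dP/dt = 0 with P > 0: 0.00414N - 0.088 = 0, so N* = 0.088/0.00414 = 21.3.
Set dN/dt = 0 with N > 0: 0.556 - 0.0479P = 0, so P* = 0.556/0.0479 = 11.6.

N* ≈ 21.3, P* ≈ 11.6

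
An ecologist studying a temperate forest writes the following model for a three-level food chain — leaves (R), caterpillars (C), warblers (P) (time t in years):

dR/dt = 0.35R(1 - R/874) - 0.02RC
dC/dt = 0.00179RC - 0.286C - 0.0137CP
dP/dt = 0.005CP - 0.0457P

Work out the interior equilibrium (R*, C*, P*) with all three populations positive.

R* ≈ 418, C* ≈ 9.14, P* ≈ 33.7

From dP/dt = 0: 0.005C* = 0.0457, so C* = 9.14.
From dR/dt = 0: 0.35(1 - R*/874) = 0.02·9.14, giving R* = 874·(1 - 0.522) = 418.
From dC/dt = 0: 0.00179·418 - 0.286 = 0.0137P*, so P* = 0.461/0.0137 = 33.7.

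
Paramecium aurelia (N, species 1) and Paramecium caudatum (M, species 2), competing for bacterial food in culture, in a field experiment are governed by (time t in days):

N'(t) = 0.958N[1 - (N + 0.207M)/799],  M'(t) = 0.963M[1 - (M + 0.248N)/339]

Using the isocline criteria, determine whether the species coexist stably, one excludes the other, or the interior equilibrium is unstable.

stable coexistence

Compare the nullcline intercepts: K1/α12 = 799/0.207 = 3860 > K2 = 339; K2/α21 = 339/0.248 = 1370 > K1 = 799.
Since both inequalities hold, each species can invade when rare, so the interior equilibrium is stable.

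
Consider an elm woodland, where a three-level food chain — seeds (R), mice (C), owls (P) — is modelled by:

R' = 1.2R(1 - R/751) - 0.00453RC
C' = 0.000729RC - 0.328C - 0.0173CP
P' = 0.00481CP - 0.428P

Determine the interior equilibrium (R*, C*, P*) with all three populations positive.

R* ≈ 499, C* ≈ 89, P* ≈ 2.06

From dP/dt = 0: 0.00481C* = 0.428, so C* = 89.
From dR/dt = 0: 1.2(1 - R*/751) = 0.00453·89, giving R* = 751·(1 - 0.336) = 499.
From dC/dt = 0: 0.000729·499 - 0.328 = 0.0173P*, so P* = 0.0356/0.0173 = 2.06.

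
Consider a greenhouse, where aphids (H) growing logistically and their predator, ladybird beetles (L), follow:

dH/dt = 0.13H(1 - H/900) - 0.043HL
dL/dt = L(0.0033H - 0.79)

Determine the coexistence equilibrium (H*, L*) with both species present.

H* ≈ 239, L* ≈ 2.22

From dL/dt = 0 with L > 0: 0.0033H* = 0.79, so H* = 239.
Substitute into dH/dt = 0: 0.13(1 - 239/900) = 0.043L*.
The bracket is 0.734, giving L* = 0.0954/0.043 = 2.22.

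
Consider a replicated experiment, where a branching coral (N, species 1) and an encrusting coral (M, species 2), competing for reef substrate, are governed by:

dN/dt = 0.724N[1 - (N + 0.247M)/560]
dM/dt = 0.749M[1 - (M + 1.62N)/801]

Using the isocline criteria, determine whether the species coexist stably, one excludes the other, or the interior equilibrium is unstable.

Compare the nullcline intercepts: K1/α12 = 560/0.247 = 2270 > K2 = 801; K2/α21 = 801/1.62 = 494 < K1 = 560.
Since the inequalities point opposite ways, species 1 can invade but species 2 cannot.

species 1 excludes species 2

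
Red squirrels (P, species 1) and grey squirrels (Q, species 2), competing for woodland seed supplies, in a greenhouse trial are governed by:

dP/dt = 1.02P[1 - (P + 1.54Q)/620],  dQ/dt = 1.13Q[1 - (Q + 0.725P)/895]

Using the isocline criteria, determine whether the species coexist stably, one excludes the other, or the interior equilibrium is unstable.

Compare the nullcline intercepts: K1/α12 = 620/1.54 = 403 < K2 = 895; K2/α21 = 895/0.725 = 1230 > K1 = 620.
Since the inequalities point opposite ways, species 2 can invade but species 1 cannot.

species 2 excludes species 1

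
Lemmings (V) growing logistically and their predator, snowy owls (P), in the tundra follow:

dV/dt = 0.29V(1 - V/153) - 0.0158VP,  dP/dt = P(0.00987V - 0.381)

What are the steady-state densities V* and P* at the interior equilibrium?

V* ≈ 38.6, P* ≈ 13.7

From dP/dt = 0 with P > 0: 0.00987V* = 0.381, so V* = 38.6.
Substitute into dV/dt = 0: 0.29(1 - 38.6/153) = 0.0158P*.
The bracket is 0.748, giving P* = 0.217/0.0158 = 13.7.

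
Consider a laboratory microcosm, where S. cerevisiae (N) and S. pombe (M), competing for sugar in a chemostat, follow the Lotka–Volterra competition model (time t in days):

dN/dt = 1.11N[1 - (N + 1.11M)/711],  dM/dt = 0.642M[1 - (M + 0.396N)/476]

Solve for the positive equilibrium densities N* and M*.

N* ≈ 326, M* ≈ 347

Setting both brackets to zero gives the nullclines N + 1.11M = 711 and 0.396N + M = 476.
Substituting M = 476 - 0.396N into the first: N(1 - 1.11·0.396) = 711 - 1.11·476.
So N* = 183/0.56 = 326, and then M* = 476 - 0.396·326 = 347.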